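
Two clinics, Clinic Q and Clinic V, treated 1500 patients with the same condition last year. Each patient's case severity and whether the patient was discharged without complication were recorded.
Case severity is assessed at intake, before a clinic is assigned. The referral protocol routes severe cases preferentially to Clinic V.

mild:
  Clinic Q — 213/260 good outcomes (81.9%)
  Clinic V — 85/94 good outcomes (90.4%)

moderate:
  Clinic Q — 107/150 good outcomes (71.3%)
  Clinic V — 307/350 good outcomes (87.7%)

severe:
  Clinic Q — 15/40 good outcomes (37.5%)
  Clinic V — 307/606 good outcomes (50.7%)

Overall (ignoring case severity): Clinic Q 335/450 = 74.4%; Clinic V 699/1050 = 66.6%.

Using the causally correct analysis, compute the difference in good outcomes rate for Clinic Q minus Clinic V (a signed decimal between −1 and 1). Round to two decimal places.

Nothing the clinic does changes case severity; the imbalance is an allocation artefact. With case severity also predicting the outcome, the pooled figure is confounded, and the within-stratum comparison is the causal one.
Adjusting over the population distribution of case severity: 0.236·(0.819−0.904) + 0.333·(0.713−0.877) + 0.431·(0.375−0.507) = -0.131.

-0.13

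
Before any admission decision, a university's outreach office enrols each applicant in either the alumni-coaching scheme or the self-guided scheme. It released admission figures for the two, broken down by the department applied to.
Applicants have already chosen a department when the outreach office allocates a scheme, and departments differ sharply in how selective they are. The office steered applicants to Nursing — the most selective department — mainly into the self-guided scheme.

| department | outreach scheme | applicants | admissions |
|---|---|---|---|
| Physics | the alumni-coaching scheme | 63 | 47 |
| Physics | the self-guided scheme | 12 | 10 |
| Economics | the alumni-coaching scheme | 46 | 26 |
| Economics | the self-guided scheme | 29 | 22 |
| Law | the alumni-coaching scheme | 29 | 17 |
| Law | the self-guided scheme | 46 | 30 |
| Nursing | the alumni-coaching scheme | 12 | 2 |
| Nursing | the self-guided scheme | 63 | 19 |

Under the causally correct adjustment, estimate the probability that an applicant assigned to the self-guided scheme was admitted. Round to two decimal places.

0.64

the self-guided scheme is higher inside every department stratum but the alumni-coaching scheme is higher in aggregate. Whether to stratify depends on how department relates to the outreach scheme.
Since department is a pre-existing factor (not a product of the outreach scheme) and it affects the outcome on its own, it is a confounder. The stratified rates, not the pooled rate, identify the causal effect.
Standardising the self-guided scheme to the population department mix: 0.250·10/12 + 0.250·22/29 + 0.250·30/46 + 0.250·19/63 = 0.636.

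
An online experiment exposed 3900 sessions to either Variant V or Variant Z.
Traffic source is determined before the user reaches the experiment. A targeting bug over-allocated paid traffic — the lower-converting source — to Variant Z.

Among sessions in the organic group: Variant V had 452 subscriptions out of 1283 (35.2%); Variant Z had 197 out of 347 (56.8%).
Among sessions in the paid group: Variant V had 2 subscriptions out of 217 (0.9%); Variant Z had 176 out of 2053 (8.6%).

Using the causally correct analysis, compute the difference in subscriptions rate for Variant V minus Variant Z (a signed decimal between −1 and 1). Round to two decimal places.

-0.13

Variant Z is higher inside every traffic source stratum but Variant V is higher in aggregate. Whether to stratify depends on how traffic source relates to the variant.
Nothing the variant does changes traffic source; the imbalance is an allocation artefact. With traffic source also predicting the outcome, the pooled figure is confounded, and the within-stratum comparison is the causal one.
Adjusting over the population distribution of traffic source: 0.418·(0.352−0.568) + 0.582·(0.009−0.086) = -0.135.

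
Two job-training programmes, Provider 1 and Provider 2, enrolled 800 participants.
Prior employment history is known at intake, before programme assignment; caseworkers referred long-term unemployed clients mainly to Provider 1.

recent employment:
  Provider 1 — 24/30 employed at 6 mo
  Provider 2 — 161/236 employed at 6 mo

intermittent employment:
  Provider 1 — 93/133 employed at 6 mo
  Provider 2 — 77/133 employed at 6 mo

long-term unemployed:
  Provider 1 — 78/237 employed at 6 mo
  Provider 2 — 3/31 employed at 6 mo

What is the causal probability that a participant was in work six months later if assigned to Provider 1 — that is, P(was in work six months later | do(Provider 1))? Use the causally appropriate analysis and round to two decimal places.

The stratified and pooled comparisons disagree (Provider 1 wins within each prior employment history; Provider 2 wins overall), so the answer turns on the causal role of prior employment history.
Nothing the programme does changes prior employment history; the imbalance is an allocation artefact. With prior employment history also predicting the outcome, the pooled figure is confounded, and the within-stratum comparison is the causal one.
Standardising Provider 1 to the population prior employment history mix: 0.333·24/30 + 0.333·93/133 + 0.335·78/237 = 0.609.

0.61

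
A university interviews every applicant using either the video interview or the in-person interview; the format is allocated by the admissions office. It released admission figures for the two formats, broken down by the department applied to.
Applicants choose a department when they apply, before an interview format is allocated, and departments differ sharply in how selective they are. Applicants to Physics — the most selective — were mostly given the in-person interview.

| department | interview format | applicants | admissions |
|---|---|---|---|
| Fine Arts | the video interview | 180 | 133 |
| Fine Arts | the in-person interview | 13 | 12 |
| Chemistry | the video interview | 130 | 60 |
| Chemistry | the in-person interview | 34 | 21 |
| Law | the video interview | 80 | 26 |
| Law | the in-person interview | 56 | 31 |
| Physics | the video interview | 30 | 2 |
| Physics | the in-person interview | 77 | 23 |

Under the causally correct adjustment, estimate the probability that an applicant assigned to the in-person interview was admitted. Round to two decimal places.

0.64

Department satisfies the back-door criterion: it is not a descendant of the interview format, and it blocks the spurious path from interview format to outcome. Adjusting for it (i.e., using the within-department rates) gives the causal effect.
Standardising the in-person interview to the population department mix: 0.322·12/13 + 0.273·21/34 + 0.227·31/56 + 0.178·23/77 = 0.644.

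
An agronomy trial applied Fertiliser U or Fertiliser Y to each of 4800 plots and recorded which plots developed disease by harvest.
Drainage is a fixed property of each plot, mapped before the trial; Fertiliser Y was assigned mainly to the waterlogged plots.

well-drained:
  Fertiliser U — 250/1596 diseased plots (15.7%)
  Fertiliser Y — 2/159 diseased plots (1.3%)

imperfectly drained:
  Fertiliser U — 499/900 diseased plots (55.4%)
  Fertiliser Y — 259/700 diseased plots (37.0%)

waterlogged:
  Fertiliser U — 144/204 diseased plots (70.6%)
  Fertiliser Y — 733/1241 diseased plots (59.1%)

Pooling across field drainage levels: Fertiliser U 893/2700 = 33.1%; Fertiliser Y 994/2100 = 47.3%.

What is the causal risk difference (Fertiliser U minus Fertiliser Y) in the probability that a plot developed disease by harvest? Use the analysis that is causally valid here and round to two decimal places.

+0.15

The stratified and pooled comparisons disagree (Fertiliser Y wins within each field drainage; Fertiliser U wins overall), so the answer turns on the causal role of field drainage.
Field drainage satisfies the back-door criterion: it is not a descendant of the fertiliser, and it blocks the spurious path from fertiliser to outcome. Adjusting for it (i.e., using the within-field drainage rates) gives the causal effect.
Adjusting over the population distribution of field drainage: 0.366·(0.157−0.013) + 0.333·(0.554−0.370) + 0.301·(0.706−0.591) = +0.149.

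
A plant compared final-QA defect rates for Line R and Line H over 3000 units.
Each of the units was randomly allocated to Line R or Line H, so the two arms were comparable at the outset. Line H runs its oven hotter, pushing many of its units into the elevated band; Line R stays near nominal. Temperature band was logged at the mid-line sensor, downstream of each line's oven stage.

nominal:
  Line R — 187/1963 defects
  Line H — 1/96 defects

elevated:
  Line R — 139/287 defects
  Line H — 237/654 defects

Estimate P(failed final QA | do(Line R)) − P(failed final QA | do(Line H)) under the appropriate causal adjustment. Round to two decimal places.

-0.17

The stratified and pooled comparisons disagree (Line H wins within each in-process temperature band; Line R wins overall), so the answer turns on the causal role of in-process temperature band.
Because the line influences in-process temperature band, in-process temperature band is a post-treatment mediator, not a confounder. Stratifying on it would bias the estimate; the causal effect is the crude pooled difference.
The causal difference is the pooled difference: 0.145 − 0.317 = -0.172.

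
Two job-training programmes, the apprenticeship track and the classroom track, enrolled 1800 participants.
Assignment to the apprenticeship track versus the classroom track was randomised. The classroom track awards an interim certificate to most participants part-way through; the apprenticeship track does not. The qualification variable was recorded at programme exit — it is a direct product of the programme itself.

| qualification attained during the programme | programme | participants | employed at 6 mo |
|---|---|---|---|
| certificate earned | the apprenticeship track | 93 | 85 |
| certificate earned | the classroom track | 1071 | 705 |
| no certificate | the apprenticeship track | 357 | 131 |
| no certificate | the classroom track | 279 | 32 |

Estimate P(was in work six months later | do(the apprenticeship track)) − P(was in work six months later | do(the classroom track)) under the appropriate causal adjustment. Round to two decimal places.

The qualification attained during the programme-specific comparison favours the apprenticeship track throughout, but the pooled figures favour the classroom track. The question is whether to condition on qualification attained during the programme.
Because the programme influences qualification attained during the programme, qualification attained during the programme is a post-treatment mediator, not a confounder. Stratifying on it would bias the estimate; the causal effect is the crude pooled difference.
The causal difference is the pooled difference: 0.480 − 0.546 = -0.066.

-0.07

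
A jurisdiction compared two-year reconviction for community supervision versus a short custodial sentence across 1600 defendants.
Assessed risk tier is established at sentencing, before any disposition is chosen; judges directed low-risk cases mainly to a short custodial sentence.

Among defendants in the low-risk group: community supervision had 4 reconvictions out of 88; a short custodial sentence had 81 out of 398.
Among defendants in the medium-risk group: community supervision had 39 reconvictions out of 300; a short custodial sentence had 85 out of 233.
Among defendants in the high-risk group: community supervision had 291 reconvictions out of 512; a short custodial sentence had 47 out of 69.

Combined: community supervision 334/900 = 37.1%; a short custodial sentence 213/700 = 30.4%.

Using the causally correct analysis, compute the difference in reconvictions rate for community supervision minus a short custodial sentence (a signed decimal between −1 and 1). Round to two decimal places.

Within every assessed risk tier level community supervision has the lower rate, yet pooled a short custodial sentence does — Simpson's reversal.
Assessed risk tier satisfies the back-door criterion: it is not a descendant of the disposition, and it blocks the spurious path from disposition to outcome. Adjusting for it (i.e., using the within-assessed risk tier rates) gives the causal effect.
Adjusting over the population distribution of assessed risk tier: 0.304·(0.045−0.204) + 0.333·(0.130−0.365) + 0.363·(0.568−0.681) = -0.167.

-0.17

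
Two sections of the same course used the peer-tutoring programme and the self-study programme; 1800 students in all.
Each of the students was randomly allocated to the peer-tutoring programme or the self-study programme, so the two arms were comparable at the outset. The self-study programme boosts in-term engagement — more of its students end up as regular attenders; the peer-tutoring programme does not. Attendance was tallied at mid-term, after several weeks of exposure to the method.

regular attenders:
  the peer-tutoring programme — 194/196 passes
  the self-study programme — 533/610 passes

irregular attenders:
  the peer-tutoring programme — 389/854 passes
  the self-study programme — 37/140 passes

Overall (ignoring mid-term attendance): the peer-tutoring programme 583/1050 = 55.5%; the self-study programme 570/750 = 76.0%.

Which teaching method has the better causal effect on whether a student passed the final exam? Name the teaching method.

Stratifying would compare teaching methods among students the teaching methods themselves sorted into mid-term attendance groups — a form of selection on an intermediate. The unconditioned pooled rates give the total causal effect.
Pooled: the peer-tutoring programme 55.5% vs the self-study programme 76.0%; the self-study programme is higher overall.

the self-study programme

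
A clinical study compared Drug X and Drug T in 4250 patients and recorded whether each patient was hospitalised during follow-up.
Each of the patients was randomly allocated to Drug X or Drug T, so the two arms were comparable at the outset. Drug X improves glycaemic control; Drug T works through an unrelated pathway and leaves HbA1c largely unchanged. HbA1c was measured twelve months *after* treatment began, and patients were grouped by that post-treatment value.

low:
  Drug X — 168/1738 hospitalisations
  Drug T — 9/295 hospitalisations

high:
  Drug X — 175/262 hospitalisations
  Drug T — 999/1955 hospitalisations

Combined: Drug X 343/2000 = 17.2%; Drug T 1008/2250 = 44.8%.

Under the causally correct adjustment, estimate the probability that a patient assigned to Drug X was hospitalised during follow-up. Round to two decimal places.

Because the drug influences HbA1c, HbA1c is a post-treatment mediator, not a confounder. Stratifying on it would bias the estimate; the causal effect is the crude pooled difference.
So P(outcome | do(Drug X)) is just the pooled rate for Drug X: 343/2000 = 0.172.

0.17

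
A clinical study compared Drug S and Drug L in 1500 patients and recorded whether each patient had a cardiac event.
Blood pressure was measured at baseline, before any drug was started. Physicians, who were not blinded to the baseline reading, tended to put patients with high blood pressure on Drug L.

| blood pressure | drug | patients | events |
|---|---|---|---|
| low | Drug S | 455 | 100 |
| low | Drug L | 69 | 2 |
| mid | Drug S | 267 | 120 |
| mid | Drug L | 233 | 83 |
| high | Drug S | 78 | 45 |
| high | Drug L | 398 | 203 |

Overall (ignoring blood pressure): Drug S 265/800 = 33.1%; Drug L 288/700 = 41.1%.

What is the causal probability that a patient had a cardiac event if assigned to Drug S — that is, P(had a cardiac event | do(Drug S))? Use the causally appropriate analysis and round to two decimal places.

0.41

Drug L is lower inside every blood pressure stratum but Drug S is lower in aggregate. Whether to stratify depends on how blood pressure relates to the drug.
The imbalance in blood pressure arose from how patients were allocated, not from anything the drug did; and blood pressure independently affects the outcome. The pooled gap is confounded — condition on blood pressure.
Standardising Drug S to the population blood pressure mix: 0.349·100/455 + 0.333·120/267 + 0.317·45/78 = 0.410.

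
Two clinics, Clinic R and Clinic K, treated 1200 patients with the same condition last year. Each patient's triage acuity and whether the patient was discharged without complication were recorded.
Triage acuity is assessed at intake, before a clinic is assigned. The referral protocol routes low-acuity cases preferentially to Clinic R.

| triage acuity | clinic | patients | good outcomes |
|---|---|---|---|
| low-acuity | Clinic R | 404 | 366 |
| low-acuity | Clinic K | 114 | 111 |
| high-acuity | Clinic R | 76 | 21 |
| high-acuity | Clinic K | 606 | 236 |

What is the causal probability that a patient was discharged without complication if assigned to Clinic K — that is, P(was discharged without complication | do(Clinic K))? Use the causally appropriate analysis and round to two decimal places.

Triage acuity satisfies the back-door criterion: it is not a descendant of the clinic, and it blocks the spurious path from clinic to outcome. Adjusting for it (i.e., using the within-triage acuity rates) gives the causal effect.
Standardising Clinic K to the population triage acuity mix: 0.432·111/114 + 0.568·236/606 = 0.642.

0.64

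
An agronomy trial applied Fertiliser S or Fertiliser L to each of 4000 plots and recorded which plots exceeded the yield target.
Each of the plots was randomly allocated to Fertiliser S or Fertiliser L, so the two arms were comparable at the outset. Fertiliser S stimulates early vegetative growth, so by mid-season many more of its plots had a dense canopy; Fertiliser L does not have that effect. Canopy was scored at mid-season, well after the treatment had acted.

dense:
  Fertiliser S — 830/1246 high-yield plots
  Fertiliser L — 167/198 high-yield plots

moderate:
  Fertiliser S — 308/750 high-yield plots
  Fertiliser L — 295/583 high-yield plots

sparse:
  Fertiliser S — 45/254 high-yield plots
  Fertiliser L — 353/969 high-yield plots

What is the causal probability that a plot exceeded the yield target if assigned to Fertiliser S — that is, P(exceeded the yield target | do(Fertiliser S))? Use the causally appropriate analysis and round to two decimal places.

The stratified and pooled comparisons disagree (Fertiliser L wins within each mid-season canopy; Fertiliser S wins overall), so the answer turns on the causal role of mid-season canopy.
Stratifying would compare fertilisers among plots the fertilisers themselves sorted into mid-season canopy groups — a form of selection on an intermediate. The unconditioned pooled rates give the total causal effect.
So P(outcome | do(Fertiliser S)) is just the pooled rate for Fertiliser S: 1183/2250 = 0.526.

0.53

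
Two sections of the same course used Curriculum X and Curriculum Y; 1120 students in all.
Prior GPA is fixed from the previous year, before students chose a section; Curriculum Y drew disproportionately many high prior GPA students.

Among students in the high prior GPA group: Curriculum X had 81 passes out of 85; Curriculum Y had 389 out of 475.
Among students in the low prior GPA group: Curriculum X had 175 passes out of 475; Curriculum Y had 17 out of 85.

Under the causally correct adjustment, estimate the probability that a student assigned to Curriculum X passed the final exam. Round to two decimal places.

Prior GPA band is set before the teaching method has any effect — it is not caused by the teaching method — and it independently drives the outcome. That makes it a confounder, so the causal comparison is within prior GPA band levels.
Standardising Curriculum X to the population prior GPA band mix: 0.500·81/85 + 0.500·175/475 = 0.661.

0.66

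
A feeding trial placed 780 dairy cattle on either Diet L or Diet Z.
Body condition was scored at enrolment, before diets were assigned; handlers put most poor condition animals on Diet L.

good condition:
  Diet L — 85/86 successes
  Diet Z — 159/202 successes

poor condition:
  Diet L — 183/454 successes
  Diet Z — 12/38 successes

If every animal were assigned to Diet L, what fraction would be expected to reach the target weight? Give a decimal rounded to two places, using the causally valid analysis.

0.62

The stratified and pooled comparisons disagree (Diet L wins within each starting body condition; Diet Z wins overall), so the answer turns on the causal role of starting body condition.
The imbalance in starting body condition arose from how dairy cattle were allocated, not from anything the diet did; and starting body condition independently affects the outcome. The pooled gap is confounded — condition on starting body condition.
Standardising Diet L to the population starting body condition mix: 0.369·85/86 + 0.631·183/454 = 0.619.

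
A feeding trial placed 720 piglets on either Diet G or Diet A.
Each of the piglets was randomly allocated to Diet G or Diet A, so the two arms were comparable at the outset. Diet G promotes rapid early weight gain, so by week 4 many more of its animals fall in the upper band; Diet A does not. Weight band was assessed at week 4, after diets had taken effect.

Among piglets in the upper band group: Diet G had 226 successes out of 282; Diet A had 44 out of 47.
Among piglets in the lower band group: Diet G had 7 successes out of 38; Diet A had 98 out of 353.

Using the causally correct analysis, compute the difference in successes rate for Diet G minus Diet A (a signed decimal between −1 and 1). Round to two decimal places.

+0.37

Diet A is higher inside every week-4 weight band stratum but Diet G is higher in aggregate. Whether to stratify depends on how week-4 weight band relates to the diet.
Because the diet influences week-4 weight band, week-4 weight band is a post-treatment mediator, not a confounder. Stratifying on it would bias the estimate; the causal effect is the crude pooled difference.
The causal difference is the pooled difference: 0.728 − 0.355 = +0.373.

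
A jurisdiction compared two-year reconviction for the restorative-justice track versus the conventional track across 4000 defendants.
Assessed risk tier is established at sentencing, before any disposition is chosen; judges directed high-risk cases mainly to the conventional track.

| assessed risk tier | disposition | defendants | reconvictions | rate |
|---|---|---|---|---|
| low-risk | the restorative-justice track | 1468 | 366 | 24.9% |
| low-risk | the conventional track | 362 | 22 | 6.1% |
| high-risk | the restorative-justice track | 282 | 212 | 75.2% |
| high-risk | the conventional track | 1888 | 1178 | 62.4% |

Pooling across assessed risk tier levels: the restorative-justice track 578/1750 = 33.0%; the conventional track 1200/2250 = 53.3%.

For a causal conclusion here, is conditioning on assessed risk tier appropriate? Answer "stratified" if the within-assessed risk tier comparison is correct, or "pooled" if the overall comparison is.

Within every assessed risk tier level the conventional track has the lower rate, yet pooled the restorative-justice track does — Simpson's reversal.
Assessed risk tier satisfies the back-door criterion: it is not a descendant of the disposition, and it blocks the spurious path from disposition to outcome. Adjusting for it (i.e., using the within-assessed risk tier rates) gives the causal effect.
Within each level — low-risk: 24.9% vs 6.1%; high-risk: 75.2% vs 62.4% — the conventional track is lower every time.

stratified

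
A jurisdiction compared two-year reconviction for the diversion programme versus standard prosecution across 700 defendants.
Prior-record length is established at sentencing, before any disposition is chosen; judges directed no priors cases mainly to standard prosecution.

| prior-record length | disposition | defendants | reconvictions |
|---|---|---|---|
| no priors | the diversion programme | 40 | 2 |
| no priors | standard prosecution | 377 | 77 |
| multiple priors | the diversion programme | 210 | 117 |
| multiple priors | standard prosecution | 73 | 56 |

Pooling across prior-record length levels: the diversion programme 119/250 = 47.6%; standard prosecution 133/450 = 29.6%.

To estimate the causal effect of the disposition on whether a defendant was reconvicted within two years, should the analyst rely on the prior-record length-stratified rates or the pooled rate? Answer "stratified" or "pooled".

The prior-record length-specific comparison favours the diversion programme throughout, but the pooled figures favour standard prosecution. The question is whether to condition on prior-record length.
Prior-record length satisfies the back-door criterion: it is not a descendant of the disposition, and it blocks the spurious path from disposition to outcome. Adjusting for it (i.e., using the within-prior-record length rates) gives the causal effect.
Within each level — no priors: 5.0% vs 20.4%; multiple priors: 55.7% vs 76.7% — the diversion programme is lower every time.

stratified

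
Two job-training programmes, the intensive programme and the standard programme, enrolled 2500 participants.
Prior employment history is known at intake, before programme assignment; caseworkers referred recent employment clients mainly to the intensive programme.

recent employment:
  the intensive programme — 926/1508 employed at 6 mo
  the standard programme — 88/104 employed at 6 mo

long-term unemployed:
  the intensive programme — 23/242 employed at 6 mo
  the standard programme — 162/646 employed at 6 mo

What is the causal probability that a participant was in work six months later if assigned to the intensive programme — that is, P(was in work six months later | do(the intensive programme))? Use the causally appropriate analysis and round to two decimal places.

0.43

the standard programme is higher inside every prior employment history stratum but the intensive programme is higher in aggregate. Whether to stratify depends on how prior employment history relates to the programme.
Prior employment history satisfies the back-door criterion: it is not a descendant of the programme, and it blocks the spurious path from programme to outcome. Adjusting for it (i.e., using the within-prior employment history rates) gives the causal effect.
Standardising the intensive programme to the population prior employment history mix: 0.645·926/1508 + 0.355·23/242 = 0.430.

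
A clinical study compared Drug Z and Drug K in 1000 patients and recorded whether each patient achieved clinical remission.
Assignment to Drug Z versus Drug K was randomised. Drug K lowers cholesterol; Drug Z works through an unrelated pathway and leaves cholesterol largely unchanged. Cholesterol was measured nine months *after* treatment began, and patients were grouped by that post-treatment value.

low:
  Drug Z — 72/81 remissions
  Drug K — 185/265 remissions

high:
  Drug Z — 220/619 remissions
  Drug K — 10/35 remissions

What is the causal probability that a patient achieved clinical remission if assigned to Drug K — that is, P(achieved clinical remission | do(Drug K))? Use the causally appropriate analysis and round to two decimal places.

Drug Z is higher inside every cholesterol stratum but Drug K is higher in aggregate. Whether to stratify depends on how cholesterol relates to the drug.
Cholesterol is recorded after the drug and is itself shifted by it — it sits on the causal path from drug to outcome. Conditioning on a mediator would strip out part of the effect we want; the pooled comparison gives the total causal effect.
So P(outcome | do(Drug K)) is just the pooled rate for Drug K: 195/300 = 0.650.

0.65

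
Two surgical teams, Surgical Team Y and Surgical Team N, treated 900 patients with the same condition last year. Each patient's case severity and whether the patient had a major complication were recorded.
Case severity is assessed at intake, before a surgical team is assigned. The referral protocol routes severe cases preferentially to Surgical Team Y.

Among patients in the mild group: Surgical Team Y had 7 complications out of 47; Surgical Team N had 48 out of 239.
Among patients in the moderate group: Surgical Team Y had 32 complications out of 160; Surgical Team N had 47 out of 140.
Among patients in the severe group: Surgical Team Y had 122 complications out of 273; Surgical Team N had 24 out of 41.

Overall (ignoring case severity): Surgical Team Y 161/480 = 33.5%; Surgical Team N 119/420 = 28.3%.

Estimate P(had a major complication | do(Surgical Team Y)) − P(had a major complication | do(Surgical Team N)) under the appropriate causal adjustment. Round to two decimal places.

-0.11

The imbalance in case severity arose from how patients were allocated, not from anything the surgical team did; and case severity independently affects the outcome. The pooled gap is confounded — condition on case severity.
Adjusting over the population distribution of case severity: 0.318·(0.149−0.201) + 0.333·(0.200−0.336) + 0.349·(0.447−0.585) = -0.110.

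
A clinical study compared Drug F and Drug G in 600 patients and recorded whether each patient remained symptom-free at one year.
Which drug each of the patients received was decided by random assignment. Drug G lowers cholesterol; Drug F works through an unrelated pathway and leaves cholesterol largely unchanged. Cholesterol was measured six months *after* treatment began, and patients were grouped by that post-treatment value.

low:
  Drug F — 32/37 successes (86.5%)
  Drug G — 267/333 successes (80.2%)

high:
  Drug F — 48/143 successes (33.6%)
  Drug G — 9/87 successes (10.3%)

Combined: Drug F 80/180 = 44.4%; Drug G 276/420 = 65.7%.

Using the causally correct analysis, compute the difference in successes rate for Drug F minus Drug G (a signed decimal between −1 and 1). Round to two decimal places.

The cholesterol-specific comparison favours Drug F throughout, but the pooled figures favour Drug G. The question is whether to condition on cholesterol.
Cholesterol here is a post-treatment variable shaped by the drug; conditioning on it would introduce bias rather than remove it. The overall comparison is the causal one.
The causal difference is the pooled difference: 0.444 − 0.657 = -0.213.

-0.21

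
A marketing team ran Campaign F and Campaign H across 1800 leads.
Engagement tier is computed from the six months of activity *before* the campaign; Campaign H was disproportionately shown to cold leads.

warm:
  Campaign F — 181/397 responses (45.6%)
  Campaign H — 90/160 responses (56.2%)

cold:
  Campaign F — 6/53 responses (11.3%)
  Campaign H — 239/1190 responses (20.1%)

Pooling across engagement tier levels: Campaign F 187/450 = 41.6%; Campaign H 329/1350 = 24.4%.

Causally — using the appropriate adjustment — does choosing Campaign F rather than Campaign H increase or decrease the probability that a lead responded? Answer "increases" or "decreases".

The imbalance in engagement tier arose from how leads were allocated, not from anything the campaign did; and engagement tier independently affects the outcome. The pooled gap is confounded — condition on engagement tier.
Within each level — warm: 45.6% vs 56.2%; cold: 11.3% vs 20.1% — Campaign H is higher every time.

decreases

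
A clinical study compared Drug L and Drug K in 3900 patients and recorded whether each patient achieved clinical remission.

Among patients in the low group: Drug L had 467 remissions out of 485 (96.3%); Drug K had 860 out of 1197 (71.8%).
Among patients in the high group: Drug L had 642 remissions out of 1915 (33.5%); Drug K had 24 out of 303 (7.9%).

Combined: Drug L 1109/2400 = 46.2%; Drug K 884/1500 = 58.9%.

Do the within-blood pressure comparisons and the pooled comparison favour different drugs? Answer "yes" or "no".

yes

Within each blood pressure level (low 96.3% vs 71.8%; high 33.5% vs 7.9%), Drug L has the higher rate every time. Pooled: 46.2% vs 58.9% — Drug K has the higher rate overall. The two comparisons disagree.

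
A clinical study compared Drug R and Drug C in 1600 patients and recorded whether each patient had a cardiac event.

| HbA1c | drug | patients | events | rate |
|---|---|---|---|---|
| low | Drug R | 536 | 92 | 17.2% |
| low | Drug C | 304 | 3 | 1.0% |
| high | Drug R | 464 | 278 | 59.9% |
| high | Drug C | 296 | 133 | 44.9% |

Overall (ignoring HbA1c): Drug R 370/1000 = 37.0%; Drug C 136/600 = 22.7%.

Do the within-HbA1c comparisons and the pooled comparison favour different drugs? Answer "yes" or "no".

no

Within each HbA1c level (low 17.2% vs 1.0%; high 59.9% vs 44.9%), Drug C has the lower rate every time. Pooled: 37.0% vs 22.7% — Drug C has the lower rate overall. They agree.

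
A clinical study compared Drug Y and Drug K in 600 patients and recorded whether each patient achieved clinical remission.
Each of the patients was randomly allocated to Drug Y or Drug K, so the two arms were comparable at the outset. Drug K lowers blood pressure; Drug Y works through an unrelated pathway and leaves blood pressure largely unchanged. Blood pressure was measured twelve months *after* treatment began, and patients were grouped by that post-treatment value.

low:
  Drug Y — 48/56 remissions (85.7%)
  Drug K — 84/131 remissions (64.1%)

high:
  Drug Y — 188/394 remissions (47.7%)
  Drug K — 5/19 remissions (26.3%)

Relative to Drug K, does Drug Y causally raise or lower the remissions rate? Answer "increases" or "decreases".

Drug Y is higher inside every blood pressure stratum but Drug K is higher in aggregate. Whether to stratify depends on how blood pressure relates to the drug.
Blood pressure is recorded after the drug and is itself shifted by it — it sits on the causal path from drug to outcome. Conditioning on a mediator would strip out part of the effect we want; the pooled comparison gives the total causal effect.
Pooled: Drug Y 52.4% vs Drug K 59.3%; Drug K is higher overall.

decreases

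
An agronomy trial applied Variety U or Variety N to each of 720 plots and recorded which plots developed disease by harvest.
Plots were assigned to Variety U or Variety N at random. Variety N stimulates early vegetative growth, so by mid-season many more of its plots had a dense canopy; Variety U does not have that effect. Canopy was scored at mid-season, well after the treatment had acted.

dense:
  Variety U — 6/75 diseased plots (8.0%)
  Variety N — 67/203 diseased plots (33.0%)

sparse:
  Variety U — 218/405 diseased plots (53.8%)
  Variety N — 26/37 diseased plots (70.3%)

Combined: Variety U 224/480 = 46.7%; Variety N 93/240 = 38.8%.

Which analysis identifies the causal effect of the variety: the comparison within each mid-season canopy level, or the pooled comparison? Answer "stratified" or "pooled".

Because the variety influences mid-season canopy, mid-season canopy is a post-treatment mediator, not a confounder. Stratifying on it would bias the estimate; the causal effect is the crude pooled difference.
Pooled: Variety U 46.7% vs Variety N 38.8%; Variety N is lower overall.

pooled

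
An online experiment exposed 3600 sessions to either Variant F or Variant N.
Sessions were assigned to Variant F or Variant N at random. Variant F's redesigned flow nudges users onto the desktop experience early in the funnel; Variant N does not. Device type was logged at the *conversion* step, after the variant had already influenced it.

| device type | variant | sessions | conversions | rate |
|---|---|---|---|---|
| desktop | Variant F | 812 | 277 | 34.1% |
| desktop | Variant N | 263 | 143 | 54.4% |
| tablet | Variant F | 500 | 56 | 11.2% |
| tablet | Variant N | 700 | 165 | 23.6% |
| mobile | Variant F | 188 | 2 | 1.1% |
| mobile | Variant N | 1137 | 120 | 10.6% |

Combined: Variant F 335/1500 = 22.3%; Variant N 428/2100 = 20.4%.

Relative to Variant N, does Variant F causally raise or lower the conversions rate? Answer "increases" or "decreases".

increases

The distribution of device type is itself part of what the variant does — it is an intermediate outcome. Holding it fixed would remove that part of the effect; the total effect is the pooled difference.
Pooled: Variant F 22.3% vs Variant N 20.4%; Variant F is higher overall.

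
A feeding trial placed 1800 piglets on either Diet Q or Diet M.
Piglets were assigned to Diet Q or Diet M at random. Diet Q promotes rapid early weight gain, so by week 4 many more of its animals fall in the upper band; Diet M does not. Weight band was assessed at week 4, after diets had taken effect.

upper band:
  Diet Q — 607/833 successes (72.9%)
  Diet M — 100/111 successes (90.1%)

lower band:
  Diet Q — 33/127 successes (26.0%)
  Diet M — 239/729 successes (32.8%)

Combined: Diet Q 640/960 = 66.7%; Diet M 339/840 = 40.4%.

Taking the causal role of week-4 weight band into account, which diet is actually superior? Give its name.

Week-4 weight band is downstream of the diet. One should not condition on a consequence of treatment, so the overall rates are the right comparison.
Pooled: Diet Q 66.7% vs Diet M 40.4%; Diet Q is higher overall.

Diet Q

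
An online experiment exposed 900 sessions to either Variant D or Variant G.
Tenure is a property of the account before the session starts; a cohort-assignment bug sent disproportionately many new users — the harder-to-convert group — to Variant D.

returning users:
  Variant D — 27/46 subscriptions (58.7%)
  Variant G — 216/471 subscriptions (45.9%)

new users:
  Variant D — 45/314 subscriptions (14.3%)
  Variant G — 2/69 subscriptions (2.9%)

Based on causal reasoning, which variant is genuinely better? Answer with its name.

Variant D is higher inside every user tenure stratum but Variant G is higher in aggregate. Whether to stratify depends on how user tenure relates to the variant.
Nothing the variant does changes user tenure; the imbalance is an allocation artefact. With user tenure also predicting the outcome, the pooled figure is confounded, and the within-stratum comparison is the causal one.
Within each level — returning users: 58.7% vs 45.9%; new users: 14.3% vs 2.9% — Variant D is higher every time.

Variant D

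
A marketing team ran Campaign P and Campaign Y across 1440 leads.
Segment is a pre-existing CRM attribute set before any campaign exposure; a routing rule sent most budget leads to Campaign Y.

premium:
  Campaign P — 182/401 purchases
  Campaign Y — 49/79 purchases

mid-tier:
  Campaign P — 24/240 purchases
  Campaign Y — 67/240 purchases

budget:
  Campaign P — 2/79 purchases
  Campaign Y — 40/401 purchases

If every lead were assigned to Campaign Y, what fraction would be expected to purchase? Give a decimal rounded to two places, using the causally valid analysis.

0.33

Since customer segment is a pre-existing factor (not a product of the campaign) and it affects the outcome on its own, it is a confounder. The stratified rates, not the pooled rate, identify the causal effect.
Standardising Campaign Y to the population customer segment mix: 0.333·49/79 + 0.333·67/240 + 0.333·40/401 = 0.333.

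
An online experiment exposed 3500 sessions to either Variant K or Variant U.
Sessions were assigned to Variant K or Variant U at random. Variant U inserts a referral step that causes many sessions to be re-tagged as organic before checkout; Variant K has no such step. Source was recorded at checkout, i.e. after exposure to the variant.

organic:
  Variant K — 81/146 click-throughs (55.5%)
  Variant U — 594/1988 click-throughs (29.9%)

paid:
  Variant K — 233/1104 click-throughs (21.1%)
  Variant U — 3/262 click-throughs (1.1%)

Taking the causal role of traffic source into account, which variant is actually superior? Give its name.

Variant U

Within every traffic source level Variant K has the higher rate, yet pooled Variant U does — Simpson's reversal.
Traffic source here is a post-treatment variable shaped by the variant; conditioning on it would introduce bias rather than remove it. The overall comparison is the causal one.
Pooled: Variant K 25.1% vs Variant U 26.5%; Variant U is higher overall.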